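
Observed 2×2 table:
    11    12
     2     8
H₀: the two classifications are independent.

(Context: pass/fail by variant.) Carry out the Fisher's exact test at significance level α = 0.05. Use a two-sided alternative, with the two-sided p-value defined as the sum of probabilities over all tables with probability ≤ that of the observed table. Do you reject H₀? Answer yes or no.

Margins: r₁=23, r₂=10, c₁=13, c₂=20, n=33
p_obs = C(23,11)·C(10,2)/C(33,13); sum pmf over tables with pmf ≤ p_obs
p-value (two-sided) = 0.24549
At α=0.05: p ≥ α → fail to reject H₀

reject H₀: no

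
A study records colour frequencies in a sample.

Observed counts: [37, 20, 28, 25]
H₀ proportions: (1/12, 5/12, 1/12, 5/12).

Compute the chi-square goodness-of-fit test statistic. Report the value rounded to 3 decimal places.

n = 110; E_i = n·p_i = [9.17, 45.83, 9.17, 45.83]
χ² = (37−9.17)²/9.17 + (20−45.83)²/45.83 + (28−9.17)²/9.17 + (25−45.83)²/45.83 = 147.2364
df = 3

test statistic = 147.236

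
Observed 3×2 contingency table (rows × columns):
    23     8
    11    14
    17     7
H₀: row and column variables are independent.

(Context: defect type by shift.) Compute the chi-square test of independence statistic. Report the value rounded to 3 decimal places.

Row totals [31, 25, 24], col totals [51, 29], n=80
χ² = (23−19.76)²/19.76 + (8−11.24)²/11.24 + (11−15.94)²/15.94 + (14−9.06)²/9.06 + (17−15.30)²/15.30 + (7−8.70)²/8.70 = 6.2039
df = 2

test statistic = 6.204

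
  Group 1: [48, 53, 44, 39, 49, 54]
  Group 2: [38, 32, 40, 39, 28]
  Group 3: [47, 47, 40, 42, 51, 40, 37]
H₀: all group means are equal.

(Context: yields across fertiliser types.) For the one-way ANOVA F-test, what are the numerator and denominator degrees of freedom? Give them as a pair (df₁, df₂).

k = 3 groups, N = 18 total
df = (k−1, N−k) = (3−1, 18−3) = (2, 15)

degrees of freedom = [2, 15]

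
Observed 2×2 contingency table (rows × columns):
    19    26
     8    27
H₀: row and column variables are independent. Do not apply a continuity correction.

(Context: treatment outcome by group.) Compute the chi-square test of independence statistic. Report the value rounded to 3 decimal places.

test statistic = 3.302

Row totals [45, 35], col totals [27, 53], n=80
χ² = (19−15.19)²/15.19 + (26−29.81)²/29.81 + (8−11.81)²/11.81 + (27−23.19)²/23.19 = 3.3019
df = 1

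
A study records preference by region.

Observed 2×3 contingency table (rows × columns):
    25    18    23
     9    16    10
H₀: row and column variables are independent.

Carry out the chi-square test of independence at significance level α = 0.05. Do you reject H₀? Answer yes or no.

reject H₀: no

Row totals [66, 35], col totals [34, 34, 33], n=101
χ² = (25−22.22)²/22.22 + (18−22.22)²/22.22 + (23−21.56)²/21.56 + (9−11.78)²/11.78 + (16−11.78)²/11.78 + (10−11.44)²/11.44 = 3.5918
df = 2
p-value (upper-tail) = 0.16598
At α=0.05: p ≥ α → fail to reject H₀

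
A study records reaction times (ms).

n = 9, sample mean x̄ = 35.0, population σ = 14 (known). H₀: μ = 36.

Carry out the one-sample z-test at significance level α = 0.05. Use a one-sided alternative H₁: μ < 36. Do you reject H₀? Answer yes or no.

SE = σ/√n = 14/√9 = 4.6667
z = (x̄−μ₀)/SE = (35.0−36)/4.6667 = -0.2143
p-value (one-sided, H₁ less) = 0.41516
At α=0.05: p ≥ α → fail to reject H₀

reject H₀: no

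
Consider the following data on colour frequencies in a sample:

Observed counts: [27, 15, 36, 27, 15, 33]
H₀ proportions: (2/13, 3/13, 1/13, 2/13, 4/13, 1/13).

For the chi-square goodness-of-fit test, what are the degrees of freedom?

degrees of freedom = 5

df = k − 1 = 6 − 1 = 5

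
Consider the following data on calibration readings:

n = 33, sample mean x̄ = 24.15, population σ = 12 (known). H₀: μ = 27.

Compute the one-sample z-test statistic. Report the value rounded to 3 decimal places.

SE = σ/√n = 12/√33 = 2.0889
z = (x̄−μ₀)/SE = (24.15−27)/2.0889 = -1.3643

test statistic = -1.364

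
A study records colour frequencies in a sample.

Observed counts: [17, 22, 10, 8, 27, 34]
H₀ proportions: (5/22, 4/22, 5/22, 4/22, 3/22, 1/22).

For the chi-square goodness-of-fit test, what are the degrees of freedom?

df = k − 1 = 6 − 1 = 5

degrees of freedom = 5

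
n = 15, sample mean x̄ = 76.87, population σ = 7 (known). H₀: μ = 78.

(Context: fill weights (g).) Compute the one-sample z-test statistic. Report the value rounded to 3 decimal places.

SE = σ/√n = 7/√15 = 1.8074
z = (x̄−μ₀)/SE = (76.87−78)/1.8074 = -0.6252

test statistic = -0.625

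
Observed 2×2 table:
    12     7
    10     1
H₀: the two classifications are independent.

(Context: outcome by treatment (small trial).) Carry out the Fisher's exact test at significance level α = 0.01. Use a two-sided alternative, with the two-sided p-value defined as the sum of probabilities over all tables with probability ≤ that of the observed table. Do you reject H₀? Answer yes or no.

Margins: r₁=19, r₂=11, c₁=22, c₂=8, n=30
p_obs = C(19,12)·C(11,10)/C(30,22); sum pmf over tables with pmf ≤ p_obs
p-value (two-sided) = 0.19870
At α=0.01: p ≥ α → fail to reject H₀

reject H₀: no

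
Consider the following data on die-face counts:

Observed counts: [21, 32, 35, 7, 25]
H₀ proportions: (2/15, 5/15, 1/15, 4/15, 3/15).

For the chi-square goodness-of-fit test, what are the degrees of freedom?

df = k − 1 = 5 − 1 = 4

degrees of freedom = 4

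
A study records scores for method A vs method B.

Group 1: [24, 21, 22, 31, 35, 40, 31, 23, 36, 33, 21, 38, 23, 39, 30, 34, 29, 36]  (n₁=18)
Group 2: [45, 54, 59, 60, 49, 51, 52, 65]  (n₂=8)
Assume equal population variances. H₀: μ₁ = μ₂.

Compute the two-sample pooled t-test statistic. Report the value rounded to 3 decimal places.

x̄₁=30.333, s₁=6.544, n₁=18
x̄₂=54.375, s₂=6.545, n₂=8
s_p² = [17·6.544² + 7·6.545²]/24 = 42.8281
SE = √(s_p²·(1/18+1/8)) = 2.7808
t = (30.333−54.375)/2.7808 = -8.6456
df = 24

test statistic = -8.646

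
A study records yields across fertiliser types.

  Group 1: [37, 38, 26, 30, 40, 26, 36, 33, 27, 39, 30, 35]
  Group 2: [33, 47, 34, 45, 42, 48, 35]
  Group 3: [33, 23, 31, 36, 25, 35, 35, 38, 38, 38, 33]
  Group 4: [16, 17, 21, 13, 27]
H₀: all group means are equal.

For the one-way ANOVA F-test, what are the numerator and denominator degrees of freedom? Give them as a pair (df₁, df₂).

degrees of freedom = [3, 31]

k = 4 groups, N = 35 total
df = (k−1, N−k) = (4−1, 35−4) = (3, 31)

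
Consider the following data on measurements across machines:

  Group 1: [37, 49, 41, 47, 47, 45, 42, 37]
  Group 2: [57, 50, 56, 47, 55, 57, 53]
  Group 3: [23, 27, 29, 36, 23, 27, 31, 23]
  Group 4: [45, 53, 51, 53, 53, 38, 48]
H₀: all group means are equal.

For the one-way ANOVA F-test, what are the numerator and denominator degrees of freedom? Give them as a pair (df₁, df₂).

degrees of freedom = [3, 26]

k = 4 groups, N = 30 total
df = (k−1, N−k) = (4−1, 30−4) = (3, 26)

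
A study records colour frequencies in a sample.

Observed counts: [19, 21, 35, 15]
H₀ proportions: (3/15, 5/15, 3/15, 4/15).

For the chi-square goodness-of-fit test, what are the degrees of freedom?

degrees of freedom = 3

df = k − 1 = 4 − 1 = 3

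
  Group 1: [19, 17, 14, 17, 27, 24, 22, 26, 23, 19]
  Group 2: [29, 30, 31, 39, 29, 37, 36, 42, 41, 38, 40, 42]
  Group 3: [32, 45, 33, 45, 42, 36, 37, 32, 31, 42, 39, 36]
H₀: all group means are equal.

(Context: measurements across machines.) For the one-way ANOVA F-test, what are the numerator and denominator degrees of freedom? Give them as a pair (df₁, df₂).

degrees of freedom = [2, 31]

k = 3 groups, N = 34 total
df = (k−1, N−k) = (3−1, 34−3) = (2, 31)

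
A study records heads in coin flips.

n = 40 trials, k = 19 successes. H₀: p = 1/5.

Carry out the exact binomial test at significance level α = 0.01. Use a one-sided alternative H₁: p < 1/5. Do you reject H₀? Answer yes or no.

reject H₀: no

Exact binomial: n=40, k=19, p₀=1/5=0.2000
P(X≤19) from Σ C(n,i)·p₀^i·(1−p₀)^(n−i)
p-value (one-sided, H₁ less) = 0.99998
At α=0.01: p ≥ α → fail to reject H₀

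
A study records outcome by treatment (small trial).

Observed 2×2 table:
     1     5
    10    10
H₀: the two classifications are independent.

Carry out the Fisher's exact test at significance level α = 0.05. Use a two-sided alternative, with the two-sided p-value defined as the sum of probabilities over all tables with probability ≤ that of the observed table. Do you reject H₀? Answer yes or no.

Margins: r₁=6, r₂=20, c₁=11, c₂=15, n=26
p_obs = C(6,1)·C(20,10)/C(26,11); sum pmf over tables with pmf ≤ p_obs
p-value (two-sided) = 0.19732
At α=0.05: p ≥ α → fail to reject H₀

reject H₀: no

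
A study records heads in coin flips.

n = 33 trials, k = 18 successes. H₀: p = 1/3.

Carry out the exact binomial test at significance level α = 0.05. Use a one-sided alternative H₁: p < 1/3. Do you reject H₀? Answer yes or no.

reject H₀: no

Exact binomial: n=33, k=18, p₀=1/3=0.3333
P(X≤18) from Σ C(n,i)·p₀^i·(1−p₀)^(n−i)
p-value (one-sided, H₁ less) = 0.99639
At α=0.05: p ≥ α → fail to reject H₀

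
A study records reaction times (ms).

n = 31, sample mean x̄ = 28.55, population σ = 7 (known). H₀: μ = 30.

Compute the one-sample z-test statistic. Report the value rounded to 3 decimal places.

SE = σ/√n = 7/√31 = 1.2572
z = (x̄−μ₀)/SE = (28.55−30)/1.2572 = -1.1533

test statistic = -1.153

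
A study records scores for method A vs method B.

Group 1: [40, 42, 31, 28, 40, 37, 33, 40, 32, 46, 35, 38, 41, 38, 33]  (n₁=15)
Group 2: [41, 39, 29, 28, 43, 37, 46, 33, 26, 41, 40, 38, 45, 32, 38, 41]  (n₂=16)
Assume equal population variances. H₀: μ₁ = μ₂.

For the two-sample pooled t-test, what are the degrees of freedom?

df = n₁ + n₂ − 2 = 15 + 16 − 2 = 29

degrees of freedom = 29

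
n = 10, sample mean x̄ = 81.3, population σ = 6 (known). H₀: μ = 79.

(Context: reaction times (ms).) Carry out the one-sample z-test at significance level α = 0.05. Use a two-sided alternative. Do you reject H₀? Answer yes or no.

SE = σ/√n = 6/√10 = 1.8974
z = (x̄−μ₀)/SE = (81.3−79)/1.8974 = 1.2122
p-value (two-sided) = 0.22543
At α=0.05: p ≥ α → fail to reject H₀

reject H₀: no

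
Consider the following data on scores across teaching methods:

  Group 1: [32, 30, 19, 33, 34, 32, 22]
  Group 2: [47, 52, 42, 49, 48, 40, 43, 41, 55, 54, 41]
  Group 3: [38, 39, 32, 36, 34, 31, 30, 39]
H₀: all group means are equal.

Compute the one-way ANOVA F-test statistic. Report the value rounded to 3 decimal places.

Group means [28.86, 46.55, 34.88], grand mean 38.192
SSB = Σnᵢ(x̄ᵢ−x̄)² = 1465.579; SSW = ΣΣ(x−x̄ᵢ)² = 604.459
MSB = 1465.579/2 = 732.7895; MSW = 604.459/23 = 26.2808
F = MSB/MSW = 27.8830
df = (2, 23)

test statistic = 27.883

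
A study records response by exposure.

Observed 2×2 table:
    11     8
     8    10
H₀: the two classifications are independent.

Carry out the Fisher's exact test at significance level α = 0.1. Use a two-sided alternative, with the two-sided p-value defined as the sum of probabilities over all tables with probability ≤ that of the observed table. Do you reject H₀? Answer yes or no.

Margins: r₁=19, r₂=18, c₁=19, c₂=18, n=37
p_obs = C(19,11)·C(18,8)/C(37,19); sum pmf over tables with pmf ≤ p_obs
p-value (two-sided) = 0.51712
At α=0.1: p ≥ α → fail to reject H₀

reject H₀: no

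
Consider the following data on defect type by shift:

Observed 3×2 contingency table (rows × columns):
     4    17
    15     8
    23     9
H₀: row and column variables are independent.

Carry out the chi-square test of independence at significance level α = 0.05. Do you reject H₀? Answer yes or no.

reject H₀: yes

Row totals [21, 23, 32], col totals [42, 34], n=76
χ² = (4−11.61)²/11.61 + (17−9.39)²/9.39 + (15−12.71)²/12.71 + (8−10.29)²/10.29 + (23−17.68)²/17.68 + (9−14.32)²/14.32 = 15.6342
df = 2
p-value (upper-tail) = 0.00040
At α=0.05: p < α → reject H₀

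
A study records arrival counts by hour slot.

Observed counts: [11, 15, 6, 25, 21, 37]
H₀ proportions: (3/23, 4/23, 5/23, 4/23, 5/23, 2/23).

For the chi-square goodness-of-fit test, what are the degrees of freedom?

degrees of freedom = 5

df = k − 1 = 6 − 1 = 5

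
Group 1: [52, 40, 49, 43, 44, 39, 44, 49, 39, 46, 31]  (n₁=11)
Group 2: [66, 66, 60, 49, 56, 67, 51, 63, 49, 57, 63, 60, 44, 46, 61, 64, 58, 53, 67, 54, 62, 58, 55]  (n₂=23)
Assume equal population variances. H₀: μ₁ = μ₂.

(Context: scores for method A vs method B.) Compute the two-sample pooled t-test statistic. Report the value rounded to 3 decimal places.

x̄₁=43.273, s₁=5.901, n₁=11
x̄₂=57.783, s₂=6.789, n₂=23
s_p² = [10·5.901² + 22·6.789²]/32 = 42.5655
SE = √(s_p²·(1/11+1/23)) = 2.3917
t = (43.273−57.783)/2.3917 = -6.0667
df = 32

test statistic = -6.067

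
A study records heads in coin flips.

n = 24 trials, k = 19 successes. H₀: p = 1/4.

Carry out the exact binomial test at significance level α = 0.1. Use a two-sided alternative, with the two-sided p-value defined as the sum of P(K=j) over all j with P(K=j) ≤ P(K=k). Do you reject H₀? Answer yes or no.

Exact binomial: n=24, k=19, p₀=1/4=0.2500
P(X=j) = C(n,j)·p₀^j·(1−p₀)^(n−j); p = Σ P(X=j) over j with P(X=j) ≤ P(X=19)
p-value (two-sided) = 0.00000
At α=0.1: p < α → reject H₀

reject H₀: yes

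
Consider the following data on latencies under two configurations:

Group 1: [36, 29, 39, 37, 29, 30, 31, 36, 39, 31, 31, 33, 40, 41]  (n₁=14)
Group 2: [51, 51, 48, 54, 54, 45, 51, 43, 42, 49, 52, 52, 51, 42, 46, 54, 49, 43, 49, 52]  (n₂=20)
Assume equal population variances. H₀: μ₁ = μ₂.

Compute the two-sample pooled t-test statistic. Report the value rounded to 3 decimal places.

x̄₁=34.429, s₁=4.327, n₁=14
x̄₂=48.900, s₂=4.064, n₂=20
s_p² = [13·4.327² + 19·4.064²]/32 = 17.4134
SE = √(s_p²·(1/14+1/20)) = 1.4541
t = (34.429−48.900)/1.4541 = -9.9520
df = 32

test statistic = -9.952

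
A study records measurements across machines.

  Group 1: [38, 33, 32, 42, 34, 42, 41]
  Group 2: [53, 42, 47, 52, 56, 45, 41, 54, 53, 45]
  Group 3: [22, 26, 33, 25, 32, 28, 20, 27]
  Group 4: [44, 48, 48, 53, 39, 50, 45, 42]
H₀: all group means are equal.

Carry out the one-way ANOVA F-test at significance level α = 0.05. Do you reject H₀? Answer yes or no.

reject H₀: yes

Group means [37.43, 48.80, 26.62, 46.12], grand mean 40.364
SSB = Σnᵢ(x̄ᵢ−x̄)² = 2547.572; SSW = ΣΣ(x−x̄ᵢ)² = 662.064
MSB = 2547.572/3 = 849.1907; MSW = 662.064/29 = 22.8298
F = MSB/MSW = 37.1966
df = (3, 29)
p-value (upper-tail) = 0.00000
At α=0.05: p < α → reject H₀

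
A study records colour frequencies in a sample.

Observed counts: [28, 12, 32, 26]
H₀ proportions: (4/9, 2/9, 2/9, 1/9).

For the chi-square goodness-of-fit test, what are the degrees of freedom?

degrees of freedom = 3

df = k − 1 = 4 − 1 = 3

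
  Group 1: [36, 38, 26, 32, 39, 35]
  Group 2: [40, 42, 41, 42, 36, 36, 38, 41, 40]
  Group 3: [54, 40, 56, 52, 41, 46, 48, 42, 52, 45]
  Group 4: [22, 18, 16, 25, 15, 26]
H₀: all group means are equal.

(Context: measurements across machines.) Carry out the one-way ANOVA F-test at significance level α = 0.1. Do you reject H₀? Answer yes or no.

Group means [34.33, 39.56, 47.60, 20.33], grand mean 37.419
SSB = Σnᵢ(x̄ᵢ−x̄)² = 2886.259; SSW = ΣΣ(x−x̄ᵢ)² = 559.289
MSB = 2886.259/3 = 962.0865; MSW = 559.289/27 = 20.7144
F = MSB/MSW = 46.4453
df = (3, 27)
p-value (upper-tail) = 0.00000
At α=0.1: p < α → reject H₀

reject H₀: yes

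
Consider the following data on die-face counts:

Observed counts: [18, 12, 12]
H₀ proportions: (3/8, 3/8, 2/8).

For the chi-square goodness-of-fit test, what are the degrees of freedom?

degrees of freedom = 2

df = k − 1 = 3 − 1 = 2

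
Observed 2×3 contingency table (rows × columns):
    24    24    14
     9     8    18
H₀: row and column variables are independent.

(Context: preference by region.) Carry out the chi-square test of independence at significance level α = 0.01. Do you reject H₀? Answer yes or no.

Row totals [62, 35], col totals [33, 32, 32], n=97
χ² = (24−21.09)²/21.09 + (24−20.45)²/20.45 + (14−20.45)²/20.45 + (9−11.91)²/11.91 + (8−11.55)²/11.55 + (18−11.55)²/11.55 = 8.4580
df = 2
p-value (upper-tail) = 0.01457
At α=0.01: p ≥ α → fail to reject H₀

reject H₀: no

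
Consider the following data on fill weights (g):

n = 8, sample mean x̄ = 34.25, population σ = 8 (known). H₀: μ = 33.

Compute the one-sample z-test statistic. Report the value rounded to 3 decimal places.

test statistic = 0.442

SE = σ/√n = 8/√8 = 2.8284
z = (x̄−μ₀)/SE = (34.25−33)/2.8284 = 0.4419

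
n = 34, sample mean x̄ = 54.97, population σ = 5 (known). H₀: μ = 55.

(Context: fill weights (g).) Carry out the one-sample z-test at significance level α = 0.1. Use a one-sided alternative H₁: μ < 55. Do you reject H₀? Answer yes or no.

reject H₀: no

SE = σ/√n = 5/√34 = 0.8575
z = (x̄−μ₀)/SE = (54.97−55)/0.8575 = -0.0350
p-value (one-sided, H₁ less) = 0.48605
At α=0.1: p ≥ α → fail to reject H₀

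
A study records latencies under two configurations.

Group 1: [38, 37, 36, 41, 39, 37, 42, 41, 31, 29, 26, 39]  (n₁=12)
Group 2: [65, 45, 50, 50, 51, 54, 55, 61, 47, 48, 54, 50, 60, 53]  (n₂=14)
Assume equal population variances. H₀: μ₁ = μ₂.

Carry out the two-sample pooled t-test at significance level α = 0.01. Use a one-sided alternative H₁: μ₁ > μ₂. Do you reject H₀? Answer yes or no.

reject H₀: no

x̄₁=36.333, s₁=5.069, n₁=12
x̄₂=53.071, s₂=5.677, n₂=14
s_p² = [11·5.069² + 13·5.677²]/24 = 29.2331
SE = √(s_p²·(1/12+1/14)) = 2.1270
t = (36.333−53.071)/2.1270 = -7.8693
df = 24
p-value (one-sided, H₁ greater) = 1.00000
At α=0.01: p ≥ α → fail to reject H₀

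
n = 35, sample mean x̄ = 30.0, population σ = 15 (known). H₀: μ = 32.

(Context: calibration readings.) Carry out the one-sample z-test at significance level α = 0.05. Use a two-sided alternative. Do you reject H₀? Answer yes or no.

SE = σ/√n = 15/√35 = 2.5355
z = (x̄−μ₀)/SE = (30.0−32)/2.5355 = -0.7888
p-value (two-sided) = 0.43022
At α=0.05: p ≥ α → fail to reject H₀

reject H₀: no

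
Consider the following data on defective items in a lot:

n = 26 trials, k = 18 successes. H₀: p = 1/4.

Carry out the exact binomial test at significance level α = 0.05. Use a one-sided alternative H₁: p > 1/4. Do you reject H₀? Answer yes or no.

reject H₀: yes

Exact binomial: n=26, k=18, p₀=1/4=0.2500
P(X≥18) from Σ C(n,i)·p₀^i·(1−p₀)^(n−i)
p-value (one-sided, H₁ greater) = 0.00000
At α=0.05: p < α → reject H₀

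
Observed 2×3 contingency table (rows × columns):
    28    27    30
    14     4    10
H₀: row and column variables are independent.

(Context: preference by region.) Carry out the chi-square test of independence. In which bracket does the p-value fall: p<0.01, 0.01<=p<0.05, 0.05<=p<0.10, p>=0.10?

p-value bracket: p>=0.10

Row totals [85, 28], col totals [42, 31, 40], n=113
χ² = (28−31.59)²/31.59 + (27−23.32)²/23.32 + (30−30.09)²/30.09 + (14−10.41)²/10.41 + (4−7.68)²/7.68 + (10−9.91)²/9.91 = 3.9956
df = 2
p-value (upper-tail) = 0.13563
→ bracket: p>=0.10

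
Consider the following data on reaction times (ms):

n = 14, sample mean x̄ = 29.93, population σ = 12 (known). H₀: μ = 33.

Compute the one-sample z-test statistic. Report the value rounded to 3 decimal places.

test statistic = -0.957

SE = σ/√n = 12/√14 = 3.2071
z = (x̄−μ₀)/SE = (29.93−33)/3.2071 = -0.9572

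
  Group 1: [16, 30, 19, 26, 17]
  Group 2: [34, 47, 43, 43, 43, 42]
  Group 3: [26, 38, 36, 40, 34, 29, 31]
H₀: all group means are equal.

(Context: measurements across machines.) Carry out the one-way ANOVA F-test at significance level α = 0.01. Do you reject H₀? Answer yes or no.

reject H₀: yes

Group means [21.60, 42.00, 33.43], grand mean 33.000
SSB = Σnᵢ(x̄ᵢ−x̄)² = 1137.086; SSW = ΣΣ(x−x̄ᵢ)² = 392.914
MSB = 1137.086/2 = 568.5429; MSW = 392.914/15 = 26.1943
F = MSB/MSW = 21.7048
df = (2, 15)
p-value (upper-tail) = 0.00004
At α=0.01: p < α → reject H₀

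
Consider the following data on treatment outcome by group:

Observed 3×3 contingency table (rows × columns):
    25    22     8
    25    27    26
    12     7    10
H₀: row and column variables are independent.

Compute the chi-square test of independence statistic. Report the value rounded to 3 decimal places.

Row totals [55, 78, 29], col totals [62, 56, 44], n=162
χ² = (25−21.05)²/21.05 + (22−19.01)²/19.01 + (8−14.94)²/14.94 + (25−29.85)²/29.85 + (27−26.96)²/26.96 + (26−21.19)²/21.19 + (12−11.10)²/11.10 + (7−10.02)²/10.02 + (10−7.88)²/7.88 = 7.8747
df = 4

test statistic = 7.875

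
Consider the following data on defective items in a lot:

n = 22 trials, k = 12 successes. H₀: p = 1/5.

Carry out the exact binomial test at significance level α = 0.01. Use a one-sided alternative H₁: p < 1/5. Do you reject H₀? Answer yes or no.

Exact binomial: n=22, k=12, p₀=1/5=0.2000
P(X≤12) from Σ C(n,i)·p₀^i·(1−p₀)^(n−i)
p-value (one-sided, H₁ less) = 0.99994
At α=0.01: p ≥ α → fail to reject H₀

reject H₀: no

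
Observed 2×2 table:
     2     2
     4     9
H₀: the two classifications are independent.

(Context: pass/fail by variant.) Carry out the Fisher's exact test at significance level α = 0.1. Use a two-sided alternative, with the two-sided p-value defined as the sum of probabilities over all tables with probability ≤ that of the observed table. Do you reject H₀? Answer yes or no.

reject H₀: no

Margins: r₁=4, r₂=13, c₁=6, c₂=11, n=17
p_obs = C(4,2)·C(13,4)/C(17,6); sum pmf over tables with pmf ≤ p_obs
p-value (two-sided) = 0.58403
At α=0.1: p ≥ α → fail to reject H₀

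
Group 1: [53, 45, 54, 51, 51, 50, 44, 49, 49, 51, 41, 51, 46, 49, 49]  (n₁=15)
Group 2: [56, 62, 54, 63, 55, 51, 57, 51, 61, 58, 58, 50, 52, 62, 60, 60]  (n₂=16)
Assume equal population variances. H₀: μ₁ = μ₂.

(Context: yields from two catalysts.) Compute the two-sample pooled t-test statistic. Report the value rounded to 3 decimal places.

x̄₁=48.867, s₁=3.502, n₁=15
x̄₂=56.875, s₂=4.334, n₂=16
s_p² = [14·3.502² + 15·4.334²]/29 = 15.6374
SE = √(s_p²·(1/15+1/16)) = 1.4212
t = (48.867−56.875)/1.4212 = -5.6349
df = 29

test statistic = -5.635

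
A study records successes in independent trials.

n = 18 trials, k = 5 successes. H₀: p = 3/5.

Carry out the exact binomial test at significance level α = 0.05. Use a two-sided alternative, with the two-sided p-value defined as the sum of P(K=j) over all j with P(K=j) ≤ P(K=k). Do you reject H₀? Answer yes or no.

reject H₀: yes

Exact binomial: n=18, k=5, p₀=3/5=0.6000
P(X=j) = C(n,j)·p₀^j·(1−p₀)^(n−j); p = Σ P(X=j) over j with P(X=j) ≤ P(X=5)
p-value (two-sided) = 0.00707
At α=0.05: p < α → reject H₀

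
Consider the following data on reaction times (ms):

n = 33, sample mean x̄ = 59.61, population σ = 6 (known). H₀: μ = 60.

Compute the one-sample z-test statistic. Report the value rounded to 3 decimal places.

test statistic = -0.373

SE = σ/√n = 6/√33 = 1.0445
z = (x̄−μ₀)/SE = (59.61−60)/1.0445 = -0.3734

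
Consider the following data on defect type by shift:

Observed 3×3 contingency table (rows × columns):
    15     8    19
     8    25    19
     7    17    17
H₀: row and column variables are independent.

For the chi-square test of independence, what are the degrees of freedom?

df = (r−1)(c−1) = (3−1)·(3−1) = 4

degrees of freedom = 4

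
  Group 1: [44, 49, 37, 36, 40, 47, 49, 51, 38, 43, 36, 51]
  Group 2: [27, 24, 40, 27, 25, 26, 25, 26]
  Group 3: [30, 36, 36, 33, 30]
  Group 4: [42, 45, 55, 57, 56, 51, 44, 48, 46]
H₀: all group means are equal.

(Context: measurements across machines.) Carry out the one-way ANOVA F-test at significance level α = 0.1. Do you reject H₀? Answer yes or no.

Group means [43.42, 27.50, 33.00, 49.33], grand mean 39.706
SSB = Σnᵢ(x̄ᵢ−x̄)² = 2416.142; SSW = ΣΣ(x−x̄ᵢ)² = 856.917
MSB = 2416.142/3 = 805.3807; MSW = 856.917/30 = 28.5639
F = MSB/MSW = 28.1958
df = (3, 30)
p-value (upper-tail) = 0.00000
At α=0.1: p < α → reject H₀

reject H₀: yes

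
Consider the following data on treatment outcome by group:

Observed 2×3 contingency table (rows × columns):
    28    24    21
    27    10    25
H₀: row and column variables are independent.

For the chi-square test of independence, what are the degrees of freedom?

df = (r−1)(c−1) = (2−1)·(3−1) = 2

degrees of freedom = 2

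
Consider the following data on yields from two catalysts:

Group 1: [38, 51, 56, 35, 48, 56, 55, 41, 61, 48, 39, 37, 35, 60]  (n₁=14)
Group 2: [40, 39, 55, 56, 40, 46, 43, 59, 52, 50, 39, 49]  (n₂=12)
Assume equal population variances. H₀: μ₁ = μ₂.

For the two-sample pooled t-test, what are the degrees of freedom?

degrees of freedom = 24

df = n₁ + n₂ − 2 = 14 + 12 − 2 = 24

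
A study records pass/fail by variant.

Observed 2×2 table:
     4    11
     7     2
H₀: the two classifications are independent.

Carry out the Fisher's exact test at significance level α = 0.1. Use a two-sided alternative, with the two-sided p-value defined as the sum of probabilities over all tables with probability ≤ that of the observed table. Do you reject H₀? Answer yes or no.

reject H₀: yes

Margins: r₁=15, r₂=9, c₁=11, c₂=13, n=24
p_obs = C(15,4)·C(9,7)/C(24,11); sum pmf over tables with pmf ≤ p_obs
p-value (two-sided) = 0.03274
At α=0.1: p < α → reject H₀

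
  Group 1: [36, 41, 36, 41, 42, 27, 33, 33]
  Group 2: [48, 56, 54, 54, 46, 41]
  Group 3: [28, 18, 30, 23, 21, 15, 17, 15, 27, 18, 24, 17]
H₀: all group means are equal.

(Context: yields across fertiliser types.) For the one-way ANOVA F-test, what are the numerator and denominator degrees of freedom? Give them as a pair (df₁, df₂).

k = 3 groups, N = 26 total
df = (k−1, N−k) = (3−1, 26−3) = (2, 23)

degrees of freedom = [2, 23]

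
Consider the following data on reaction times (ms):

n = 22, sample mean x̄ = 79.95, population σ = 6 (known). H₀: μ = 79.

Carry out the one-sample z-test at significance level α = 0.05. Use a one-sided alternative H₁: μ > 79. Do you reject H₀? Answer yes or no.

reject H₀: no

SE = σ/√n = 6/√22 = 1.2792
z = (x̄−μ₀)/SE = (79.95−79)/1.2792 = 0.7426
p-value (one-sided, H₁ greater) = 0.22885
At α=0.05: p ≥ α → fail to reject H₀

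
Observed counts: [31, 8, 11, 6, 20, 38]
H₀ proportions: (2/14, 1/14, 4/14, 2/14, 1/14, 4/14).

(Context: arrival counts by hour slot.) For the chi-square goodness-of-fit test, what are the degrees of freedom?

df = k − 1 = 6 − 1 = 5

degrees of freedom = 5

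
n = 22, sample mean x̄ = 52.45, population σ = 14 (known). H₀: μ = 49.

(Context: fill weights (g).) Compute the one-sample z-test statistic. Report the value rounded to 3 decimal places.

test statistic = 1.156

SE = σ/√n = 14/√22 = 2.9848
z = (x̄−μ₀)/SE = (52.45−49)/2.9848 = 1.1559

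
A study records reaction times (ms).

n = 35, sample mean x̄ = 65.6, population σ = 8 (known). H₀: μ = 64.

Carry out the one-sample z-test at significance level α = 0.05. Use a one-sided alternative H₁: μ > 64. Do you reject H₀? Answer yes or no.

SE = σ/√n = 8/√35 = 1.3522
z = (x̄−μ₀)/SE = (65.6−64)/1.3522 = 1.1832
p-value (one-sided, H₁ greater) = 0.11836
At α=0.05: p ≥ α → fail to reject H₀

reject H₀: no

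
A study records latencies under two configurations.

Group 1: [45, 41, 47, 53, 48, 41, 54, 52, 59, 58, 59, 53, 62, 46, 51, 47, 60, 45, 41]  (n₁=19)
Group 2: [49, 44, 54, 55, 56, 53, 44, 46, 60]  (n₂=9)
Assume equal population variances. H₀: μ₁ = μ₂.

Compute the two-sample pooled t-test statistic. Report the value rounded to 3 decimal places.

x̄₁=50.632, s₁=6.800, n₁=19
x̄₂=51.222, s₂=5.718, n₂=9
s_p² = [18·6.800² + 8·5.718²]/26 = 42.0760
SE = √(s_p²·(1/19+1/9)) = 2.6248
t = (50.632−51.222)/2.6248 = -0.2250
df = 26

test statistic = -0.225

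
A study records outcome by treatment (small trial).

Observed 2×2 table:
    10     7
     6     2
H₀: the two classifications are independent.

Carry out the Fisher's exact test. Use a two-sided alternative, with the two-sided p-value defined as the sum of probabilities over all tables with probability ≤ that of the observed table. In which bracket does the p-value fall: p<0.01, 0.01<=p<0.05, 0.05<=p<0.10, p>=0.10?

Margins: r₁=17, r₂=8, c₁=16, c₂=9, n=25
p_obs = C(17,10)·C(8,6)/C(25,16); sum pmf over tables with pmf ≤ p_obs
p-value (two-sided) = 0.66076
→ bracket: p>=0.10

p-value bracket: p>=0.10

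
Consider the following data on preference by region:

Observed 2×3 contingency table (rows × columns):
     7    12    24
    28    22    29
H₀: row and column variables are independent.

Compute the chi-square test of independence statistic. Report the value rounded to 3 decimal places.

test statistic = 5.904

Row totals [43, 79], col totals [35, 34, 53], n=122
χ² = (7−12.34)²/12.34 + (12−11.98)²/11.98 + (24−18.68)²/18.68 + (28−22.66)²/22.66 + (22−22.02)²/22.02 + (29−34.32)²/34.32 = 5.9040
df = 2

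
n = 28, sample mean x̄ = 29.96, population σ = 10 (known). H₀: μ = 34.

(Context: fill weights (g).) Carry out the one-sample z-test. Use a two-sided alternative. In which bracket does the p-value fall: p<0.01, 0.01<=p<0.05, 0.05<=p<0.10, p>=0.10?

SE = σ/√n = 10/√28 = 1.8898
z = (x̄−μ₀)/SE = (29.96−34)/1.8898 = -2.1378
p-value (two-sided) = 0.03254
→ bracket: 0.01<=p<0.05

p-value bracket: 0.01<=p<0.05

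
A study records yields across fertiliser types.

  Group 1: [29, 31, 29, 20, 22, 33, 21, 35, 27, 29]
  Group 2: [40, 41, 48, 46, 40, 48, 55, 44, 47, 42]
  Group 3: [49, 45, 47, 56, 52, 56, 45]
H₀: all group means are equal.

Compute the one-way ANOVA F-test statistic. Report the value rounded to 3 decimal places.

Group means [27.60, 45.10, 50.00], grand mean 39.889
SSB = Σnᵢ(x̄ᵢ−x̄)² = 2497.367; SSW = ΣΣ(x−x̄ᵢ)² = 569.300
MSB = 2497.367/2 = 1248.6833; MSW = 569.300/24 = 23.7208
F = MSB/MSW = 52.6408
df = (2, 24)

test statistic = 52.641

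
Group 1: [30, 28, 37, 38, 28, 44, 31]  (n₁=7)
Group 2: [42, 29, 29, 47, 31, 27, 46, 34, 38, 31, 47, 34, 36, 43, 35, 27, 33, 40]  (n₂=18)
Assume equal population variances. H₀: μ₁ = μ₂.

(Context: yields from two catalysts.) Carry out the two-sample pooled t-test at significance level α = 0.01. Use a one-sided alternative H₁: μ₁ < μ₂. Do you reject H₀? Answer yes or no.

reject H₀: no

x̄₁=33.714, s₁=6.075, n₁=7
x̄₂=36.056, s₂=6.752, n₂=18
s_p² = [6·6.075² + 17·6.752²]/23 = 43.3206
SE = √(s_p²·(1/7+1/18)) = 2.9318
t = (33.714−36.056)/2.9318 = -0.7986
df = 23
p-value (one-sided, H₁ less) = 0.21635
At α=0.01: p ≥ α → fail to reject H₀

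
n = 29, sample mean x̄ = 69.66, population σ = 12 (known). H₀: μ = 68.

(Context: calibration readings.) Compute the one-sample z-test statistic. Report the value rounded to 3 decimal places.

test statistic = 0.745

SE = σ/√n = 12/√29 = 2.2283
z = (x̄−μ₀)/SE = (69.66−68)/2.2283 = 0.7449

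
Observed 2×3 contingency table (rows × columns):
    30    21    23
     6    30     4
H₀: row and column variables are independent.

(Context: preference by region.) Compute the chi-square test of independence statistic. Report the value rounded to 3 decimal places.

test statistic = 22.851

Row totals [74, 40], col totals [36, 51, 27], n=114
χ² = (30−23.37)²/23.37 + (21−33.11)²/33.11 + (23−17.53)²/17.53 + (6−12.63)²/12.63 + (30−17.89)²/17.89 + (4−9.47)²/9.47 = 22.8508
df = 2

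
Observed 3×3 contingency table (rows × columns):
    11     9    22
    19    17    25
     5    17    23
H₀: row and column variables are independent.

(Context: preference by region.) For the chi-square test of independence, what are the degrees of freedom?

df = (r−1)(c−1) = (3−1)·(3−1) = 4

degrees of freedom = 4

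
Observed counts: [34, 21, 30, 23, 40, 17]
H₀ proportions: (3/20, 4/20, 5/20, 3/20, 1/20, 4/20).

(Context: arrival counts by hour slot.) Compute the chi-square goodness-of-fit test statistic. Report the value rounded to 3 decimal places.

n = 165; E_i = n·p_i = [24.75, 33.00, 41.25, 24.75, 8.25, 33.00]
χ² = (34−24.75)²/24.75 + (21−33.00)²/33.00 + (30−41.25)²/41.25 + (23−24.75)²/24.75 + (40−8.25)²/8.25 + (17−33.00)²/33.00 = 140.9596
df = 5

test statistic = 140.960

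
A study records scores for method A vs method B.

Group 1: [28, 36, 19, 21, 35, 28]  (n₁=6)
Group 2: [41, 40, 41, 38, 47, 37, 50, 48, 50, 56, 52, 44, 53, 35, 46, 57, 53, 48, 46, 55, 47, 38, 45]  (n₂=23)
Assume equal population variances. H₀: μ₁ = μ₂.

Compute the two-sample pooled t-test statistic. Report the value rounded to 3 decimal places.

test statistic = -6.235

x̄₁=27.833, s₁=6.969, n₁=6
x̄₂=46.391, s₂=6.380, n₂=23
s_p² = [5·6.969² + 22·6.380²]/27 = 42.1597
SE = √(s_p²·(1/6+1/23)) = 2.9765
t = (27.833−46.391)/2.9765 = -6.2348
df = 27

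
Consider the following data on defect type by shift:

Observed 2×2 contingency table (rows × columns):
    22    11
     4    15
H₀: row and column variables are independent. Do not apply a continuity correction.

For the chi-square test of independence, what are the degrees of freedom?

df = (r−1)(c−1) = (2−1)·(2−1) = 1

degrees of freedom = 1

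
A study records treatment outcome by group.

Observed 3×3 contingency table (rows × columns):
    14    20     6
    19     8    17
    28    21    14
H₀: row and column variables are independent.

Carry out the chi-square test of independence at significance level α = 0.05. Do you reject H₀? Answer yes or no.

Row totals [40, 44, 63], col totals [61, 49, 37], n=147
χ² = (14−16.60)²/16.60 + (20−13.33)²/13.33 + (6−10.07)²/10.07 + (19−18.26)²/18.26 + (8−14.67)²/14.67 + (17−11.07)²/11.07 + (28−26.14)²/26.14 + (21−21.00)²/21.00 + (14−15.86)²/15.86 = 11.9638
df = 4
p-value (upper-tail) = 0.01762
At α=0.05: p < α → reject H₀

reject H₀: yes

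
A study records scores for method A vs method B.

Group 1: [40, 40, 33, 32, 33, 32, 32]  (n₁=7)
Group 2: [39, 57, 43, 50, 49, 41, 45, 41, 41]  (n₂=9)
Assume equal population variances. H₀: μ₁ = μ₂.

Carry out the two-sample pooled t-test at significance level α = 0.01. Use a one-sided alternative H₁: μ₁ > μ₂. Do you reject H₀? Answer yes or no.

x̄₁=34.571, s₁=3.735, n₁=7
x̄₂=45.111, s₂=5.840, n₂=9
s_p² = [6·3.735² + 8·5.840²]/14 = 25.4717
SE = √(s_p²·(1/7+1/9)) = 2.5434
t = (34.571−45.111)/2.5434 = -4.1439
df = 14
p-value (one-sided, H₁ greater) = 0.99950
At α=0.01: p ≥ α → fail to reject H₀

reject H₀: no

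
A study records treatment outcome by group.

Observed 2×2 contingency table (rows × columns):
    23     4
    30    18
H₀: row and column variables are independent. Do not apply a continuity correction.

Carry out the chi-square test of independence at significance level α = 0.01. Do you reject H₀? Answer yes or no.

reject H₀: no

Row totals [27, 48], col totals [53, 22], n=75
χ² = (23−19.08)²/19.08 + (4−7.92)²/7.92 + (30−33.92)²/33.92 + (18−14.08)²/14.08 = 4.2900
df = 1
p-value (upper-tail) = 0.03834
At α=0.01: p ≥ α → fail to reject H₀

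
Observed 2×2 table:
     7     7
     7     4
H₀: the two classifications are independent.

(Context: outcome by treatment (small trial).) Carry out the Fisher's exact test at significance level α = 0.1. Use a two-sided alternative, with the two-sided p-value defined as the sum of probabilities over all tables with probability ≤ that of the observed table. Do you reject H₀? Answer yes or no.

reject H₀: no

Margins: r₁=14, r₂=11, c₁=14, c₂=11, n=25
p_obs = C(14,7)·C(11,7)/C(25,14); sum pmf over tables with pmf ≤ p_obs
p-value (two-sided) = 0.68875
At α=0.1: p ≥ α → fail to reject H₀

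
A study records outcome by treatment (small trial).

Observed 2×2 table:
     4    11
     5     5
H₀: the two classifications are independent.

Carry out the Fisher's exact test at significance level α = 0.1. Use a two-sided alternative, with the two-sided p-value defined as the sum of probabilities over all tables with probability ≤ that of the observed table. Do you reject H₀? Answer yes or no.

Margins: r₁=15, r₂=10, c₁=9, c₂=16, n=25
p_obs = C(15,4)·C(10,5)/C(25,9); sum pmf over tables with pmf ≤ p_obs
p-value (two-sided) = 0.39733
At α=0.1: p ≥ α → fail to reject H₀

reject H₀: no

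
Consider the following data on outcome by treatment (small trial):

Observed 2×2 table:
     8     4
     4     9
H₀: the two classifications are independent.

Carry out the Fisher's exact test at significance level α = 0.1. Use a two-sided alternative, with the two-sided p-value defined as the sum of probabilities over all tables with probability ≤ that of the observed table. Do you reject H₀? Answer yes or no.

reject H₀: no

Margins: r₁=12, r₂=13, c₁=12, c₂=13, n=25
p_obs = C(12,8)·C(13,4)/C(25,12); sum pmf over tables with pmf ≤ p_obs
p-value (two-sided) = 0.11524
At α=0.1: p ≥ α → fail to reject H₀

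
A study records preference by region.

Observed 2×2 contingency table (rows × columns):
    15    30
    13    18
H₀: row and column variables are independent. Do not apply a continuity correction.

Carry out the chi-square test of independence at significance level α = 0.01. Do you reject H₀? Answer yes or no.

Row totals [45, 31], col totals [28, 48], n=76
χ² = (15−16.58)²/16.58 + (30−28.42)²/28.42 + (13−11.42)²/11.42 + (18−19.58)²/19.58 = 0.5837
df = 1
p-value (upper-tail) = 0.44486
At α=0.01: p ≥ α → fail to reject H₀

reject H₀: no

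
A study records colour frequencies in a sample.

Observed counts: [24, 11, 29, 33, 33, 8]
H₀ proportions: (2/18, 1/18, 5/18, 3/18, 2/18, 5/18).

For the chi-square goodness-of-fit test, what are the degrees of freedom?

df = k − 1 = 6 − 1 = 5

degrees of freedom = 5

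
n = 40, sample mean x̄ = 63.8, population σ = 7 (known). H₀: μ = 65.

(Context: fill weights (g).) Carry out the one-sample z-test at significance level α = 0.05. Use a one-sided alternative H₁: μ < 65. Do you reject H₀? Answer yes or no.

SE = σ/√n = 7/√40 = 1.1068
z = (x̄−μ₀)/SE = (63.8−65)/1.1068 = -1.0842
p-value (one-sided, H₁ less) = 0.13914
At α=0.05: p ≥ α → fail to reject H₀

reject H₀: no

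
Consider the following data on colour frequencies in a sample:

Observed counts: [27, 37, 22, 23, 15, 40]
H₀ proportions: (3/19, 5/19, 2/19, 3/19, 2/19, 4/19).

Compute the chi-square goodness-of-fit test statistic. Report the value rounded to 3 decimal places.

n = 164; E_i = n·p_i = [25.89, 43.16, 17.26, 25.89, 17.26, 34.53]
χ² = (27−25.89)²/25.89 + (37−43.16)²/43.16 + (22−17.26)²/17.26 + (23−25.89)²/25.89 + (15−17.26)²/17.26 + (40−34.53)²/34.53 = 3.7136
df = 5

test statistic = 3.714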